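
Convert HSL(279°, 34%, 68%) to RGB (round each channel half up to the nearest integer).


H=279°, S=0.34, L=0.68
C = (1-|2L-1|)×S = (1-|0.36|)×0.34 = 0.2176
H' = H/60 = 279/60 ≈ 4.6500; X = C×(1-|H' mod 2 - 1|) = 0.14144
m = L - C/2 = 0.68 - 0.1088 = 0.5712
Sector ⌊H'⌋ = 4 → (R',G',B') = (0.14144, 0.0, 0.2176)
RGB = ((R'+m)×255, (G'+m)×255, (B'+m)×255) = (181.7232, 145.656, 201.144)
Round half up → RGB(182, 146, 201)


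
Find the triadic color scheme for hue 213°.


Triadic: equally spaced at 120° intervals
H1 = 213°
H2 = (213 + 120) mod 360 = 333°
H3 = (213 + 240) mod 360 = 93°
Triadic = 213°, 333°, 93°


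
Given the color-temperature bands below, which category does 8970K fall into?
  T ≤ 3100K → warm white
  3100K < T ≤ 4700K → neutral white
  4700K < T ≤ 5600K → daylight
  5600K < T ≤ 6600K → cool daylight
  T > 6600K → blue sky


Temperature: 8970K
8970K > 6600K → blue sky
Classification: blue sky


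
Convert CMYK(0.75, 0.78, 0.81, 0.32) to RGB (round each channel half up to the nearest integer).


R = 255 × (1-C) × (1-K) = 255 × 0.25 × 0.68 = 43.35 → 43
G = 255 × (1-M) × (1-K) = 255 × 0.22 × 0.68 = 38.148 → 38
B = 255 × (1-Y) × (1-K) = 255 × 0.19 × 0.68 = 32.946 → 33
= RGB(43, 38, 33)


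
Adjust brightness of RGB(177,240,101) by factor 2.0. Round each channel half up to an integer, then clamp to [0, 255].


Multiply each channel by 2.0, round half up, clamp to [0, 255]
R: 177×2.0 = 354 → clamp → 255
G: 240×2.0 = 480 → clamp → 255
B: 101×2.0 = 202
= RGB(255, 255, 202)


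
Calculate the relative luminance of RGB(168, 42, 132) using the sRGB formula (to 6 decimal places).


Linearize each channel (sRGB transfer function): c = v/255; c_lin = c/12.92 if c ≤ 0.04045, else ((c+0.055)/1.055)^2.4
  R: 168/255 ≈ 0.658824 > 0.04045 → ((0.658824+0.055)/1.055)^2.4 ≈ 0.391572
  G: 42/255 ≈ 0.164706 > 0.04045 → ((0.164706+0.055)/1.055)^2.4 ≈ 0.023153
  B: 132/255 ≈ 0.517647 > 0.04045 → ((0.517647+0.055)/1.055)^2.4 ≈ 0.230740
R_lin = 0.391572, G_lin = 0.023153, B_lin = 0.230740
L = 0.2126×R + 0.7152×G + 0.0722×B
L = 0.2126×0.391572 + 0.7152×0.023153 + 0.0722×0.230740
L ≈ 0.116467


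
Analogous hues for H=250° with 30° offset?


Base hue: 250°
Left analog: (250 - 30) mod 360 = 220°
Right analog: (250 + 30) mod 360 = 280°
Analogous hues = 220° and 280°


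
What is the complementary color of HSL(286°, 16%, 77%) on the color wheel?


Complement = opposite side of color wheel = hue + 180°
H' = (286 + 180) mod 360 = 106°
S and L unchanged.
= HSL(106°, 16%, 77%)


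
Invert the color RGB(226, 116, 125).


Invert: (255-R, 255-G, 255-B)
R: 255-226 = 29
G: 255-116 = 139
B: 255-125 = 130
= RGB(29, 139, 130)


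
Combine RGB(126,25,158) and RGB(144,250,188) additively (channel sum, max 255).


Additive: each channel = min(255, C₁+C₂)
R: 126+144 = 270 → 255
G: 25+250 = 275 → 255
B: 158+188 = 346 → 255
= RGB(255, 255, 255)


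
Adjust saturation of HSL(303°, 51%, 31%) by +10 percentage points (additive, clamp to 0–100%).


Original S = 51%
Adjustment = +10 percentage points
New S = 51 + (10) = 61
Clamp to [0, 100] → 61
= HSL(303°, 61%, 31%)


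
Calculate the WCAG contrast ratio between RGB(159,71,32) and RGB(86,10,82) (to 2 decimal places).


Linearize each sRGB channel c=v/255: c/12.92 if c ≤ 0.04045 else ((c+0.055)/1.055)^2.4
L = 0.2126×R_lin + 0.7152×G_lin + 0.0722×B_lin
Color 1 (159,71,32):
  R=159: 159/255≈0.6235 > 0.04045 → ((0.6235+0.055)/1.055)^2.4 ≈ 0.34670
  G=71: 71/255≈0.2784 > 0.04045 → ((0.2784+0.055)/1.055)^2.4 ≈ 0.06301
  B=32: 32/255≈0.1255 > 0.04045 → ((0.1255+0.055)/1.055)^2.4 ≈ 0.01444
  L1 = 0.2126×0.34670 + 0.7152×0.06301 + 0.0722×0.01444 ≈ 0.11982
Color 2 (86,10,82):
  R=86: 86/255≈0.3373 > 0.04045 → ((0.3373+0.055)/1.055)^2.4 ≈ 0.09306
  G=10: 10/255≈0.0392 ≤ 0.04045 → 0.0392/12.92 ≈ 0.00304
  B=82: 82/255≈0.3216 > 0.04045 → ((0.3216+0.055)/1.055)^2.4 ≈ 0.08438
  L2 = 0.2126×0.09306 + 0.7152×0.00304 + 0.0722×0.08438 ≈ 0.02805
Lighter = 0.11982, Darker = 0.02805
Ratio = (L_lighter + 0.05) / (L_darker + 0.05)
Ratio = (0.11982 + 0.05) / (0.02805 + 0.05) = 0.16982 / 0.07805 ≈ 2.1758
Ratio ≈ 2.18:1


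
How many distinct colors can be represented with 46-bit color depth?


Colors = 2^bits = 2^46
= 70,368,744,177,664 colors


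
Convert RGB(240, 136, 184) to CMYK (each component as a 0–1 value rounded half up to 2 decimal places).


R'=240/255≈0.9412, G'=136/255≈0.5333, B'=184/255≈0.7216
K = 1 - max(R',G',B') = 1 - 240/255 = 15/255 = 0.05882… → 0.06
(1-R'-K)/(1-K) simplifies to (max-R)/max with max = 240:
C = (240-240)/240 = 0/240 = 0 → 0.00
M = (240-136)/240 = 104/240 = 0.43333… → 0.43
Y = (240-184)/240 = 56/240 = 0.23333… → 0.23
= CMYK(0.00, 0.43, 0.23, 0.06)


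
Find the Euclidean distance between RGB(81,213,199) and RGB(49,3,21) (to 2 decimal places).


d = √[(R₁-R₂)² + (G₁-G₂)² + (B₁-B₂)²]
d = √[(81-49)² + (213-3)² + (199-21)²]
d = √[1024 + 44100 + 31684]
d = √76808
d ≈ 277.14


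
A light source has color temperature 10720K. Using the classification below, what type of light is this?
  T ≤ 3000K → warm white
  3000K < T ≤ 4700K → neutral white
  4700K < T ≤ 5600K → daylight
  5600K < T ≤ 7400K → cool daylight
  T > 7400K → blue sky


Temperature: 10720K
10720K > 7400K → blue sky
Classification: blue sky


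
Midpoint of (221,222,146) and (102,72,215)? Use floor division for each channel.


Midpoint: each channel = ⌊(C₁+C₂)/2⌋
R: ⌊(221+102)/2⌋ = 161
G: ⌊(222+72)/2⌋ = 147
B: ⌊(146+215)/2⌋ = 180
= RGB(161, 147, 180)


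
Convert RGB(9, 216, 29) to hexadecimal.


R = 9 → 09 (hex)
G = 216 → D8 (hex)
B = 29 → 1D (hex)
Hex = #09D81D


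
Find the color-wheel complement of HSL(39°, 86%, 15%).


Complement = opposite side of color wheel = hue + 180°
H' = (39 + 180) mod 360 = 219°
S and L unchanged.
= HSL(219°, 86%, 15%)


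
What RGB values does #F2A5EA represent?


F2 → 242 (R)
A5 → 165 (G)
EA → 234 (B)
= RGB(242, 165, 234)


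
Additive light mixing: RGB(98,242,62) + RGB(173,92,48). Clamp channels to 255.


Additive: each channel = min(255, C₁+C₂)
R: 98+173 = 271 → 255
G: 242+92 = 334 → 255
B: 62+48 = 110 → 110
= RGB(255, 255, 110)


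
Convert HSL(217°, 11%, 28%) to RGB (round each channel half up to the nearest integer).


H=217°, S=0.11, L=0.28
C = (1-|2L-1|)×S = (1-|-0.44|)×0.11 = 0.0616
H' = H/60 = 217/60 ≈ 3.6167; X = C×(1-|H' mod 2 - 1|) ≈ 0.0236
m = L - C/2 = 0.28 - 0.0308 = 0.2492
Sector ⌊H'⌋ = 3 → (R',G',B') = (0.0, ≈0.0236, 0.0616)
RGB = ((R'+m)×255, (G'+m)×255, (B'+m)×255) = (63.546, 69.5674, 79.254)
Round half up → RGB(64, 70, 79)


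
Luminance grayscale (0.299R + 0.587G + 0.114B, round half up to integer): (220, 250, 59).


Gray = 0.299×R + 0.587×G + 0.114×B
Gray = 0.299×220 + 0.587×250 + 0.114×59
Gray = 65.780 + 146.750 + 6.726
Gray = 219.256 → round half up → 219
Gray = 219


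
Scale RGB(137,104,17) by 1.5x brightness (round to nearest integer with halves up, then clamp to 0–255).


Multiply each channel by 1.5, round half up, clamp to [0, 255]
R: 137×1.5 = 205.5 → round → 206
G: 104×1.5 = 156
B: 17×1.5 = 25.5 → round → 26
= RGB(206, 156, 26)


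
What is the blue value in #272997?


Color: #272997
R = 27 = 39
G = 29 = 41
B = 97 = 151
Blue = 151


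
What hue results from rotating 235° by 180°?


New hue = (H + rotation) mod 360
New hue = (235 + 180) mod 360
= 415 mod 360
= 55°


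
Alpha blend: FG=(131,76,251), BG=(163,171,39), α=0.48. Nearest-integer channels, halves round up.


C = α×F + (1-α)×B, with 1-α = 0.52
R: 0.48×131 + 0.52×163 = 62.88 + 84.76 = 147.64 → 148
G: 0.48×76 + 0.52×171 = 36.48 + 88.92 = 125.40 → 125
B: 0.48×251 + 0.52×39 = 120.48 + 20.28 = 140.76 → 141
= RGB(148, 125, 141)


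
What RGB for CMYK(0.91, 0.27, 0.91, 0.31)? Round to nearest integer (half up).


R = 255 × (1-C) × (1-K) = 255 × 0.09 × 0.69 = 15.8355 → 16
G = 255 × (1-M) × (1-K) = 255 × 0.73 × 0.69 = 128.4435 → 128
B = 255 × (1-Y) × (1-K) = 255 × 0.09 × 0.69 = 15.8355 → 16
= RGB(16, 128, 16)


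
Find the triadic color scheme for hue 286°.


Triadic: equally spaced at 120° intervals
H1 = 286°
H2 = (286 + 120) mod 360 = 46°
H3 = (286 + 240) mod 360 = 166°
Triadic = 286°, 46°, 166°


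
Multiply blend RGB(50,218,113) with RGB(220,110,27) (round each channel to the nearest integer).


Multiply: C = A×B/255, rounded to nearest integer
R: 50×220/255 = 11000/255 ≈ 43.137 → 43
G: 218×110/255 = 23980/255 ≈ 94.039 → 94
B: 113×27/255 = 3051/255 ≈ 11.965 → 12
= RGB(43, 94, 12)


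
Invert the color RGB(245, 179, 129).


Invert: (255-R, 255-G, 255-B)
R: 255-245 = 10
G: 255-179 = 76
B: 255-129 = 126
= RGB(10, 76, 126)


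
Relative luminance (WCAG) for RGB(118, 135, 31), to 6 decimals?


Linearize each channel (sRGB transfer function): c = v/255; c_lin = c/12.92 if c ≤ 0.04045, else ((c+0.055)/1.055)^2.4
  R: 118/255 ≈ 0.462745 > 0.04045 → ((0.462745+0.055)/1.055)^2.4 ≈ 0.181164
  G: 135/255 ≈ 0.529412 > 0.04045 → ((0.529412+0.055)/1.055)^2.4 ≈ 0.242281
  B: 31/255 ≈ 0.121569 > 0.04045 → ((0.121569+0.055)/1.055)^2.4 ≈ 0.013702
R_lin = 0.181164, G_lin = 0.242281, B_lin = 0.013702
L = 0.2126×R + 0.7152×G + 0.0722×B
L = 0.2126×0.181164 + 0.7152×0.242281 + 0.0722×0.013702
L ≈ 0.212784


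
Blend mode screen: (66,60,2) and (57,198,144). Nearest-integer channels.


Screen: C = 255 - (255-A)×(255-B)/255, rounded to nearest integer
R: 255 - (255-66)×(255-57)/255 = 255 - 37422/255 ≈ 255 - 146.753 = 108.247 → 108
G: 255 - (255-60)×(255-198)/255 = 255 - 11115/255 ≈ 255 - 43.588 = 211.412 → 211
B: 255 - (255-2)×(255-144)/255 = 255 - 28083/255 ≈ 255 - 110.129 = 144.871 → 145
= RGB(108, 211, 145)


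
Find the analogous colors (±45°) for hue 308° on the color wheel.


Base hue: 308°
Left analog: (308 - 45) mod 360 = 263°
Right analog: (308 + 45) mod 360 = 353°
Analogous hues = 263° and 353°


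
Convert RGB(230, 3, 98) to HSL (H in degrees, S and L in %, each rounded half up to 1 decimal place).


Normalize: R'=230/255≈0.9020, G'=3/255≈0.0118, B'=98/255≈0.3843
Max=230/255, Min=3/255, Δ=Max-Min=227/255
L = (Max+Min)/2 = (230+3)/510 = 233/510 = 0.45686… → L = 45.7%
L ≤ 0.5 → S = Δ/(Max+Min) = 227/(230+3) = 227/233 = 0.97424… → S = 97.4%
(the 1/255 factors cancel in S and H, so raw channel differences can be used)
Max is R' → H = 60 × (((G-B)/Δ) mod 6) = 60 × (((3-98)/227) mod 6)
  (-95)/227 = -0.4185…; negative, so add 6 → 5.5814…
  H = 60 × 5.5814… = 334.889…° → H = 334.9°
= HSL(334.9°, 97.4%, 45.7%)


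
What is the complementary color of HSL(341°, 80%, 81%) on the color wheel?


Complement = opposite side of color wheel = hue + 180°
H' = (341 + 180) mod 360 = 161°
S and L unchanged.
= HSL(161°, 80%, 81%)


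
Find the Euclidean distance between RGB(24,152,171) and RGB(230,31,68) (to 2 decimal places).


d = √[(R₁-R₂)² + (G₁-G₂)² + (B₁-B₂)²]
d = √[(24-230)² + (152-31)² + (171-68)²]
d = √[42436 + 14641 + 10609]
d = √67686
d ≈ 260.17


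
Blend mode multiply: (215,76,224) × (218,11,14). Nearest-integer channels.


Multiply: C = A×B/255, rounded to nearest integer
R: 215×218/255 = 46870/255 ≈ 183.804 → 184
G: 76×11/255 = 836/255 ≈ 3.278 → 3
B: 224×14/255 = 3136/255 ≈ 12.298 → 12
= RGB(184, 3, 12)


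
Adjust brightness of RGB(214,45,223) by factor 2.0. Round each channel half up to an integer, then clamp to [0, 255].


Multiply each channel by 2.0, round half up, clamp to [0, 255]
R: 214×2.0 = 428 → clamp → 255
G: 45×2.0 = 90
B: 223×2.0 = 446 → clamp → 255
= RGB(255, 90, 255)


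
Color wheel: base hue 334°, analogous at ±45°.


Base hue: 334°
Left analog: (334 - 45) mod 360 = 289°
Right analog: (334 + 45) mod 360 = 19°
Analogous hues = 289° and 19°


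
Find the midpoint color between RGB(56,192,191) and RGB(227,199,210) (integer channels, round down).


Midpoint: each channel = ⌊(C₁+C₂)/2⌋
R: ⌊(56+227)/2⌋ = 141
G: ⌊(192+199)/2⌋ = 195
B: ⌊(191+210)/2⌋ = 200
= RGB(141, 195, 200)


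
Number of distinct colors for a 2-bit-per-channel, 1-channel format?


Total bits = 2 bits/channel × 1 channels = 2 bits
Distinct colors = 2^2
= 4 colors


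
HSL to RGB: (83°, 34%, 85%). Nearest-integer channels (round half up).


H=83°, S=0.34, L=0.85
C = (1-|2L-1|)×S = (1-|0.70|)×0.34 = 0.102
H' = H/60 = 83/60 ≈ 1.3833; X = C×(1-|H' mod 2 - 1|) = 0.0629
m = L - C/2 = 0.85 - 0.051 = 0.799
Sector ⌊H'⌋ = 1 → (R',G',B') = (0.0629, 0.102, 0.0)
RGB = ((R'+m)×255, (G'+m)×255, (B'+m)×255) = (219.7845, 229.755, 203.745)
Round half up → RGB(220, 230, 204)


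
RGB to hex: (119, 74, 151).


R = 119 → 77 (hex)
G = 74 → 4A (hex)
B = 151 → 97 (hex)
Hex = #774A97


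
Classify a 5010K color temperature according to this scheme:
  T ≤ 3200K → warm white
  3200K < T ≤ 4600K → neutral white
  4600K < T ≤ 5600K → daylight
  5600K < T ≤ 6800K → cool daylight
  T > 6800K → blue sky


Temperature: 5010K
4600K < 5010K ≤ 5600K → daylight
Classification: daylight


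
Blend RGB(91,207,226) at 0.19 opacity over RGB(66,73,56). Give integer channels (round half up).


C = α×F + (1-α)×B, with 1-α = 0.81
R: 0.19×91 + 0.81×66 = 17.29 + 53.46 = 70.75 → 71
G: 0.19×207 + 0.81×73 = 39.33 + 59.13 = 98.46 → 98
B: 0.19×226 + 0.81×56 = 42.94 + 45.36 = 88.30 → 88
= RGB(71, 98, 88)


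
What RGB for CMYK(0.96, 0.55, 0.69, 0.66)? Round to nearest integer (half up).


R = 255 × (1-C) × (1-K) = 255 × 0.04 × 0.34 = 3.468 → 3
G = 255 × (1-M) × (1-K) = 255 × 0.45 × 0.34 = 39.015 → 39
B = 255 × (1-Y) × (1-K) = 255 × 0.31 × 0.34 = 26.877 → 27
= RGB(3, 39, 27)


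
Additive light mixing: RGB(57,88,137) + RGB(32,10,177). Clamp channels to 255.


Additive: each channel = min(255, C₁+C₂)
R: 57+32 = 89 → 89
G: 88+10 = 98 → 98
B: 137+177 = 314 → 255
= RGB(89, 98, 255)


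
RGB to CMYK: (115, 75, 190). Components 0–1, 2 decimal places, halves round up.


R'=115/255≈0.4510, G'=75/255≈0.2941, B'=190/255≈0.7451
K = 1 - max(R',G',B') = 1 - 190/255 = 65/255 = 0.25490… → 0.25
(1-R'-K)/(1-K) simplifies to (max-R)/max with max = 190:
C = (190-115)/190 = 75/190 = 0.39473… → 0.39
M = (190-75)/190 = 115/190 = 0.60526… → 0.61
Y = (190-190)/190 = 0/190 = 0 → 0.00
= CMYK(0.39, 0.61, 0.00, 0.25)


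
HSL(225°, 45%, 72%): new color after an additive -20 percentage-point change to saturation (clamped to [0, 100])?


Original S = 45%
Adjustment = -20 percentage points
New S = 45 + (-20) = 25
Clamp to [0, 100] → 25
= HSL(225°, 25%, 72%)


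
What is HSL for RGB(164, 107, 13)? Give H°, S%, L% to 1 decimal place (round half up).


Normalize: R'=164/255≈0.6431, G'=107/255≈0.4196, B'=13/255≈0.0510
Max=164/255, Min=13/255, Δ=Max-Min=151/255
L = (Max+Min)/2 = (164+13)/510 = 177/510 = 0.34705… → L = 34.7%
L ≤ 0.5 → S = Δ/(Max+Min) = 151/(164+13) = 151/177 = 0.85310… → S = 85.3%
(the 1/255 factors cancel in S and H, so raw channel differences can be used)
Max is R' → H = 60 × (((G-B)/Δ) mod 6) = 60 × (((107-13)/151) mod 6)
  94/151 = 0.6225…
  H = 60 × 0.6225… = 37.350…° → H = 37.4°
= HSL(37.4°, 85.3%, 34.7%)


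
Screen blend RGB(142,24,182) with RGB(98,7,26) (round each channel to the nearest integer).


Screen: C = 255 - (255-A)×(255-B)/255, rounded to nearest integer
R: 255 - (255-142)×(255-98)/255 = 255 - 17741/255 ≈ 255 - 69.573 = 185.427 → 185
G: 255 - (255-24)×(255-7)/255 = 255 - 57288/255 ≈ 255 - 224.659 = 30.341 → 30
B: 255 - (255-182)×(255-26)/255 = 255 - 16717/255 ≈ 255 - 65.557 = 189.443 → 189
= RGB(185, 30, 189)


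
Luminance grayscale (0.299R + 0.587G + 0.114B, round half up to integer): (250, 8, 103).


Gray = 0.299×R + 0.587×G + 0.114×B
Gray = 0.299×250 + 0.587×8 + 0.114×103
Gray = 74.750 + 4.696 + 11.742
Gray = 91.188 → round half up → 91
Gray = 91


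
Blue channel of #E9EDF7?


Color: #E9EDF7
R = E9 = 233
G = ED = 237
B = F7 = 247
Blue = 247


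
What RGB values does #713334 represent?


71 → 113 (R)
33 → 51 (G)
34 → 52 (B)
= RGB(113, 51, 52)


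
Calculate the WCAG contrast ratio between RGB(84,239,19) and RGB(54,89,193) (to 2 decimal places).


Linearize each sRGB channel c=v/255: c/12.92 if c ≤ 0.04045 else ((c+0.055)/1.055)^2.4
L = 0.2126×R_lin + 0.7152×G_lin + 0.0722×B_lin
Color 1 (84,239,19):
  R=84: 84/255≈0.3294 > 0.04045 → ((0.3294+0.055)/1.055)^2.4 ≈ 0.08866
  G=239: 239/255≈0.9373 > 0.04045 → ((0.9373+0.055)/1.055)^2.4 ≈ 0.86316
  B=19: 19/255≈0.0745 > 0.04045 → ((0.0745+0.055)/1.055)^2.4 ≈ 0.00651
  L1 = 0.2126×0.08866 + 0.7152×0.86316 + 0.0722×0.00651 ≈ 0.63665
Color 2 (54,89,193):
  R=54: 54/255≈0.2118 > 0.04045 → ((0.2118+0.055)/1.055)^2.4 ≈ 0.03689
  G=89: 89/255≈0.3490 > 0.04045 → ((0.3490+0.055)/1.055)^2.4 ≈ 0.09990
  B=193: 193/255≈0.7569 > 0.04045 → ((0.7569+0.055)/1.055)^2.4 ≈ 0.53328
  L2 = 0.2126×0.03689 + 0.7152×0.09990 + 0.0722×0.53328 ≈ 0.11779
Lighter = 0.63665, Darker = 0.11779
Ratio = (L_lighter + 0.05) / (L_darker + 0.05)
Ratio = (0.63665 + 0.05) / (0.11779 + 0.05) = 0.68665 / 0.16779 ≈ 4.0922
Ratio ≈ 4.09:1


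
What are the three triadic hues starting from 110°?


Triadic: equally spaced at 120° intervals
H1 = 110°
H2 = (110 + 120) mod 360 = 230°
H3 = (110 + 240) mod 360 = 350°
Triadic = 110°, 230°, 350°


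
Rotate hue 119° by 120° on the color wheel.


New hue = (H + rotation) mod 360
New hue = (119 + 120) mod 360
= 239 mod 360
= 239°


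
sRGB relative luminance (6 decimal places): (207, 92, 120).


Linearize each channel (sRGB transfer function): c = v/255; c_lin = c/12.92 if c ≤ 0.04045, else ((c+0.055)/1.055)^2.4
  R: 207/255 ≈ 0.811765 > 0.04045 → ((0.811765+0.055)/1.055)^2.4 ≈ 0.623960
  G: 92/255 ≈ 0.360784 > 0.04045 → ((0.360784+0.055)/1.055)^2.4 ≈ 0.107023
  B: 120/255 ≈ 0.470588 > 0.04045 → ((0.470588+0.055)/1.055)^2.4 ≈ 0.187821
R_lin = 0.623960, G_lin = 0.107023, B_lin = 0.187821
L = 0.2126×R + 0.7152×G + 0.0722×B
L = 0.2126×0.623960 + 0.7152×0.107023 + 0.0722×0.187821
L ≈ 0.222758


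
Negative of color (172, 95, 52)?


Invert: (255-R, 255-G, 255-B)
R: 255-172 = 83
G: 255-95 = 160
B: 255-52 = 203
= RGB(83, 160, 203)


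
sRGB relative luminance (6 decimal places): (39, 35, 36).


Linearize each channel (sRGB transfer function): c = v/255; c_lin = c/12.92 if c ≤ 0.04045, else ((c+0.055)/1.055)^2.4
  R: 39/255 ≈ 0.152941 > 0.04045 → ((0.152941+0.055)/1.055)^2.4 ≈ 0.020289
  G: 35/255 ≈ 0.137255 > 0.04045 → ((0.137255+0.055)/1.055)^2.4 ≈ 0.016807
  B: 36/255 ≈ 0.141176 > 0.04045 → ((0.141176+0.055)/1.055)^2.4 ≈ 0.017642
R_lin = 0.020289, G_lin = 0.016807, B_lin = 0.017642
L = 0.2126×R + 0.7152×G + 0.0722×B
L = 0.2126×0.020289 + 0.7152×0.016807 + 0.0722×0.017642
L ≈ 0.017608


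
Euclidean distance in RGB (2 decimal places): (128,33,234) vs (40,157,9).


d = √[(R₁-R₂)² + (G₁-G₂)² + (B₁-B₂)²]
d = √[(128-40)² + (33-157)² + (234-9)²]
d = √[7744 + 15376 + 50625]
d = √73745
d ≈ 271.56


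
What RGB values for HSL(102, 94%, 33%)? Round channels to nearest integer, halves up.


H=102°, S=0.94, L=0.33
C = (1-|2L-1|)×S = (1-|-0.34|)×0.94 = 0.6204
H' = H/60 = 102/60 ≈ 1.7000; X = C×(1-|H' mod 2 - 1|) = 0.18612
m = L - C/2 = 0.33 - 0.3102 = 0.0198
Sector ⌊H'⌋ = 1 → (R',G',B') = (0.18612, 0.6204, 0.0)
RGB = ((R'+m)×255, (G'+m)×255, (B'+m)×255) = (52.5096, 163.251, 5.049)
Round half up → RGB(53, 163, 5)


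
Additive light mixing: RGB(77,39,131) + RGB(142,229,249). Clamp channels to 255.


Additive: each channel = min(255, C₁+C₂)
R: 77+142 = 219 → 219
G: 39+229 = 268 → 255
B: 131+249 = 380 → 255
= RGB(219, 255, 255)


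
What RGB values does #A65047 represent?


A6 → 166 (R)
50 → 80 (G)
47 → 71 (B)
= RGB(166, 80, 71)


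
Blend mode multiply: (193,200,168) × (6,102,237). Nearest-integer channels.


Multiply: C = A×B/255, rounded to nearest integer
R: 193×6/255 = 1158/255 ≈ 4.541 → 5
G: 200×102/255 = 20400/255 ≈ 80.000 → 80
B: 168×237/255 = 39816/255 ≈ 156.141 → 156
= RGB(5, 80, 156)


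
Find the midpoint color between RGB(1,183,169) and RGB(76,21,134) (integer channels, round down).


Midpoint: each channel = ⌊(C₁+C₂)/2⌋
R: ⌊(1+76)/2⌋ = 38
G: ⌊(183+21)/2⌋ = 102
B: ⌊(169+134)/2⌋ = 151
= RGB(38, 102, 151)


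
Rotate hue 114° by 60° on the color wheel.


New hue = (H + rotation) mod 360
New hue = (114 + 60) mod 360
= 174 mod 360
= 174°


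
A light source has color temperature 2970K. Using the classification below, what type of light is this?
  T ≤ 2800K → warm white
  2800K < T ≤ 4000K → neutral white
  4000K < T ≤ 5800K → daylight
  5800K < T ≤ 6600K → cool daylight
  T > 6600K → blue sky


Temperature: 2970K
2800K < 2970K ≤ 4000K → neutral white
Classification: neutral white


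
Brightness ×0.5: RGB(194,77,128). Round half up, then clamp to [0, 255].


Multiply each channel by 0.5, round half up, clamp to [0, 255]
R: 194×0.5 = 97
G: 77×0.5 = 38.5 → round → 39
B: 128×0.5 = 64
= RGB(97, 39, 64)


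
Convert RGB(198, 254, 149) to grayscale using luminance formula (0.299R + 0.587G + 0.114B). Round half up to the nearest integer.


Gray = 0.299×R + 0.587×G + 0.114×B
Gray = 0.299×198 + 0.587×254 + 0.114×149
Gray = 59.202 + 149.098 + 16.986
Gray = 225.286 → round half up → 225
Gray = 225


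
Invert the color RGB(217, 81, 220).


Invert: (255-R, 255-G, 255-B)
R: 255-217 = 38
G: 255-81 = 174
B: 255-220 = 35
= RGB(38, 174, 35)


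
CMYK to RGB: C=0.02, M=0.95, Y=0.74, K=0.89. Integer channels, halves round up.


R = 255 × (1-C) × (1-K) = 255 × 0.98 × 0.11 = 27.489 → 27
G = 255 × (1-M) × (1-K) = 255 × 0.05 × 0.11 = 1.4025 → 1
B = 255 × (1-Y) × (1-K) = 255 × 0.26 × 0.11 = 7.293 → 7
= RGB(27, 1, 7)


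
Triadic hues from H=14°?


Triadic: equally spaced at 120° intervals
H1 = 14°
H2 = (14 + 120) mod 360 = 134°
H3 = (14 + 240) mod 360 = 254°
Triadic = 14°, 134°, 254°


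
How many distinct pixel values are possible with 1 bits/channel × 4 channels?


Total bits = 1 bits/channel × 4 channels = 4 bits
Distinct pixel values = 2^4
= 16 pixel values


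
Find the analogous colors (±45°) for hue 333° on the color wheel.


Base hue: 333°
Left analog: (333 - 45) mod 360 = 288°
Right analog: (333 + 45) mod 360 = 18°
Analogous hues = 288° and 18°


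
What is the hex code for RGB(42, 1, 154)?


R = 42 → 2A (hex)
G = 1 → 01 (hex)
B = 154 → 9A (hex)
Hex = #2A019A


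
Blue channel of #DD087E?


Color: #DD087E
R = DD = 221
G = 08 = 8
B = 7E = 126
Blue = 126


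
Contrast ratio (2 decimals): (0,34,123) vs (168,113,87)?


Linearize each sRGB channel c=v/255: c/12.92 if c ≤ 0.04045 else ((c+0.055)/1.055)^2.4
L = 0.2126×R_lin + 0.7152×G_lin + 0.0722×B_lin
Color 1 (0,34,123):
  R=0: 0/255≈0.0000 ≤ 0.04045 → 0.0000/12.92 ≈ 0.00000
  G=34: 34/255≈0.1333 > 0.04045 → ((0.1333+0.055)/1.055)^2.4 ≈ 0.01600
  B=123: 123/255≈0.4824 > 0.04045 → ((0.4824+0.055)/1.055)^2.4 ≈ 0.19807
  L1 = 0.2126×0.00000 + 0.7152×0.01600 + 0.0722×0.19807 ≈ 0.02574
Color 2 (168,113,87):
  R=168: 168/255≈0.6588 > 0.04045 → ((0.6588+0.055)/1.055)^2.4 ≈ 0.39157
  G=113: 113/255≈0.4431 > 0.04045 → ((0.4431+0.055)/1.055)^2.4 ≈ 0.16513
  B=87: 87/255≈0.3412 > 0.04045 → ((0.3412+0.055)/1.055)^2.4 ≈ 0.09531
  L2 = 0.2126×0.39157 + 0.7152×0.16513 + 0.0722×0.09531 ≈ 0.20823
Lighter = 0.20823, Darker = 0.02574
Ratio = (L_lighter + 0.05) / (L_darker + 0.05)
Ratio = (0.20823 + 0.05) / (0.02574 + 0.05) = 0.25823 / 0.07574 ≈ 3.4094
Ratio ≈ 3.41:1


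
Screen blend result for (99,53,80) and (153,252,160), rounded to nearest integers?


Screen: C = 255 - (255-A)×(255-B)/255, rounded to nearest integer
R: 255 - (255-99)×(255-153)/255 = 255 - 15912/255 ≈ 255 - 62.400 = 192.600 → 193
G: 255 - (255-53)×(255-252)/255 = 255 - 606/255 ≈ 255 - 2.376 = 252.624 → 253
B: 255 - (255-80)×(255-160)/255 = 255 - 16625/255 ≈ 255 - 65.196 = 189.804 → 190
= RGB(193, 253, 190)


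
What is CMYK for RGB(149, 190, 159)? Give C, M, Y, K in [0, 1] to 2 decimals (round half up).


R'=149/255≈0.5843, G'=190/255≈0.7451, B'=159/255≈0.6235
K = 1 - max(R',G',B') = 1 - 190/255 = 65/255 = 0.25490… → 0.25
(1-R'-K)/(1-K) simplifies to (max-R)/max with max = 190:
C = (190-149)/190 = 41/190 = 0.21578… → 0.22
M = (190-190)/190 = 0/190 = 0 → 0.00
Y = (190-159)/190 = 31/190 = 0.16315… → 0.16
= CMYK(0.22, 0.00, 0.16, 0.25)


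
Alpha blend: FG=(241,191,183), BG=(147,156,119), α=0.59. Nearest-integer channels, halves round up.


C = α×F + (1-α)×B, with 1-α = 0.41
R: 0.59×241 + 0.41×147 = 142.19 + 60.27 = 202.46 → 202
G: 0.59×191 + 0.41×156 = 112.69 + 63.96 = 176.65 → 177
B: 0.59×183 + 0.41×119 = 107.97 + 48.79 = 156.76 → 157
= RGB(202, 177, 157)


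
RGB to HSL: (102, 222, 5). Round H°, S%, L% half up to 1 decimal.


Normalize: R'=102/255≈0.4000, G'=222/255≈0.8706, B'=5/255≈0.0196
Max=222/255, Min=5/255, Δ=Max-Min=217/255
L = (Max+Min)/2 = (222+5)/510 = 227/510 = 0.44509… → L = 44.5%
L ≤ 0.5 → S = Δ/(Max+Min) = 217/(222+5) = 217/227 = 0.95594… → S = 95.6%
(the 1/255 factors cancel in S and H, so raw channel differences can be used)
Max is G' → H = 60 × ((B-R)/Δ + 2) = 60 × ((5-102)/217 + 2)
  -97/217 + 2 = -0.4470… + 2 = 1.5529…
  H = 60 × 1.5529… = 93.179…° → H = 93.2°
= HSL(93.2°, 95.6%, 44.5%)


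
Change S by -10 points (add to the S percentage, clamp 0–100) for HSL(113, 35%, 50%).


Original S = 35%
Adjustment = -10 percentage points
New S = 35 + (-10) = 25
Clamp to [0, 100] → 25
= HSL(113°, 25%, 50%)


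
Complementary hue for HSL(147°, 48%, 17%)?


Complement = opposite side of color wheel = hue + 180°
H' = (147 + 180) mod 360 = 327°
S and L unchanged.
= HSL(327°, 48%, 17%)


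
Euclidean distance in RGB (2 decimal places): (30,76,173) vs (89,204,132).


d = √[(R₁-R₂)² + (G₁-G₂)² + (B₁-B₂)²]
d = √[(30-89)² + (76-204)² + (173-132)²]
d = √[3481 + 16384 + 1681]
d = √21546
d ≈ 146.79


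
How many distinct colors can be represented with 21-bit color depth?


Colors = 2^bits = 2^21
= 2,097,152 colors


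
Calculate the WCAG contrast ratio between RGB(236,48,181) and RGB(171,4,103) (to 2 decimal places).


Linearize each sRGB channel c=v/255: c/12.92 if c ≤ 0.04045 else ((c+0.055)/1.055)^2.4
L = 0.2126×R_lin + 0.7152×G_lin + 0.0722×B_lin
Color 1 (236,48,181):
  R=236: 236/255≈0.9255 > 0.04045 → ((0.9255+0.055)/1.055)^2.4 ≈ 0.83880
  G=48: 48/255≈0.1882 > 0.04045 → ((0.1882+0.055)/1.055)^2.4 ≈ 0.02956
  B=181: 181/255≈0.7098 > 0.04045 → ((0.7098+0.055)/1.055)^2.4 ≈ 0.46208
  L1 = 0.2126×0.83880 + 0.7152×0.02956 + 0.0722×0.46208 ≈ 0.23283
Color 2 (171,4,103):
  R=171: 171/255≈0.6706 > 0.04045 → ((0.6706+0.055)/1.055)^2.4 ≈ 0.40724
  G=4: 4/255≈0.0157 ≤ 0.04045 → 0.0157/12.92 ≈ 0.00121
  B=103: 103/255≈0.4039 > 0.04045 → ((0.4039+0.055)/1.055)^2.4 ≈ 0.13563
  L2 = 0.2126×0.40724 + 0.7152×0.00121 + 0.0722×0.13563 ≈ 0.09724
Lighter = 0.23283, Darker = 0.09724
Ratio = (L_lighter + 0.05) / (L_darker + 0.05)
Ratio = (0.23283 + 0.05) / (0.09724 + 0.05) = 0.28283 / 0.14724 ≈ 1.9209
Ratio ≈ 1.92:1


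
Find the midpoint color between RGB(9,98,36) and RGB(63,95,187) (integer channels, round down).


Midpoint: each channel = ⌊(C₁+C₂)/2⌋
R: ⌊(9+63)/2⌋ = 36
G: ⌊(98+95)/2⌋ = 96
B: ⌊(36+187)/2⌋ = 111
= RGB(36, 96, 111)


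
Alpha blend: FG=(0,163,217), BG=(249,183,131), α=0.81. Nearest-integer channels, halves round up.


C = α×F + (1-α)×B, with 1-α = 0.19
R: 0.81×0 + 0.19×249 = 0.00 + 47.31 = 47.31 → 47
G: 0.81×163 + 0.19×183 = 132.03 + 34.77 = 166.80 → 167
B: 0.81×217 + 0.19×131 = 175.77 + 24.89 = 200.66 → 201
= RGB(47, 167, 201)


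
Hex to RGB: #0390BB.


03 → 3 (R)
90 → 144 (G)
BB → 187 (B)
= RGB(3, 144, 187)


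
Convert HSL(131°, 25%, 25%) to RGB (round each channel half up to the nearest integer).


H=131°, S=0.25, L=0.25
C = (1-|2L-1|)×S = (1-|-0.50|)×0.25 = 0.125
H' = H/60 = 131/60 ≈ 2.1833; X = C×(1-|H' mod 2 - 1|) ≈ 0.0229
m = L - C/2 = 0.25 - 0.0625 = 0.1875
Sector ⌊H'⌋ = 2 → (R',G',B') = (0.0, 0.125, ≈0.0229)
RGB = ((R'+m)×255, (G'+m)×255, (B'+m)×255) = (47.8125, 79.6875, 53.65625)
Round half up → RGB(48, 80, 54)


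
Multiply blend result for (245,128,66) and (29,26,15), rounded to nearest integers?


Multiply: C = A×B/255, rounded to nearest integer
R: 245×29/255 = 7105/255 ≈ 27.863 → 28
G: 128×26/255 = 3328/255 ≈ 13.051 → 13
B: 66×15/255 = 990/255 ≈ 3.882 → 4
= RGB(28, 13, 4)


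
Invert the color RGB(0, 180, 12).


Invert: (255-R, 255-G, 255-B)
R: 255-0 = 255
G: 255-180 = 75
B: 255-12 = 243
= RGB(255, 75, 243)


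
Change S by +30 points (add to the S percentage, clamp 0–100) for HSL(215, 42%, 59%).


Original S = 42%
Adjustment = +30 percentage points
New S = 42 + (30) = 72
Clamp to [0, 100] → 72
= HSL(215°, 72%, 59%)


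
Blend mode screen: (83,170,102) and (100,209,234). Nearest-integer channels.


Screen: C = 255 - (255-A)×(255-B)/255, rounded to nearest integer
R: 255 - (255-83)×(255-100)/255 = 255 - 26660/255 ≈ 255 - 104.549 = 150.451 → 150
G: 255 - (255-170)×(255-209)/255 = 255 - 3910/255 ≈ 255 - 15.333 = 239.667 → 240
B: 255 - (255-102)×(255-234)/255 = 255 - 3213/255 ≈ 255 - 12.600 = 242.400 → 242
= RGB(150, 240, 242)


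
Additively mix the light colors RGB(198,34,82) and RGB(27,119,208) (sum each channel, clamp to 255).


Additive: each channel = min(255, C₁+C₂)
R: 198+27 = 225 → 225
G: 34+119 = 153 → 153
B: 82+208 = 290 → 255
= RGB(225, 153, 255)


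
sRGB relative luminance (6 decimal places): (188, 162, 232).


Linearize each channel (sRGB transfer function): c = v/255; c_lin = c/12.92 if c ≤ 0.04045, else ((c+0.055)/1.055)^2.4
  R: 188/255 ≈ 0.737255 > 0.04045 → ((0.737255+0.055)/1.055)^2.4 ≈ 0.502886
  G: 162/255 ≈ 0.635294 > 0.04045 → ((0.635294+0.055)/1.055)^2.4 ≈ 0.361307
  B: 232/255 ≈ 0.909804 > 0.04045 → ((0.909804+0.055)/1.055)^2.4 ≈ 0.806952
R_lin = 0.502886, G_lin = 0.361307, B_lin = 0.806952
L = 0.2126×R + 0.7152×G + 0.0722×B
L = 0.2126×0.502886 + 0.7152×0.361307 + 0.0722×0.806952
L ≈ 0.423582


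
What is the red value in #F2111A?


Color: #F2111A
R = F2 = 242
G = 11 = 17
B = 1A = 26
Red = 242


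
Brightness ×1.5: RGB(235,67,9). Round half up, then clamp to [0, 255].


Multiply each channel by 1.5, round half up, clamp to [0, 255]
R: 235×1.5 = 352.5 → round → 353 → clamp → 255
G: 67×1.5 = 100.5 → round → 101
B: 9×1.5 = 13.5 → round → 14
= RGB(255, 101, 14)


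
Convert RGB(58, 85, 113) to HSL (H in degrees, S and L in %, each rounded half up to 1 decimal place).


Normalize: R'=58/255≈0.2275, G'=85/255≈0.3333, B'=113/255≈0.4431
Max=113/255, Min=58/255, Δ=Max-Min=55/255
L = (Max+Min)/2 = (113+58)/510 = 171/510 = 0.33529… → L = 33.5%
L ≤ 0.5 → S = Δ/(Max+Min) = 55/(113+58) = 55/171 = 0.32163… → S = 32.2%
(the 1/255 factors cancel in S and H, so raw channel differences can be used)
Max is B' → H = 60 × ((R-G)/Δ + 4) = 60 × ((58-85)/55 + 4)
  -27/55 + 4 = -0.4909… + 4 = 3.5090…
  H = 60 × 3.5090… = 210.545…° → H = 210.5°
= HSL(210.5°, 32.2%, 33.5%)


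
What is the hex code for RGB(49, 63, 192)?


R = 49 → 31 (hex)
G = 63 → 3F (hex)
B = 192 → C0 (hex)
Hex = #313FC0


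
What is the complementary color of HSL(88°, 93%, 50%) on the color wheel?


Complement = opposite side of color wheel = hue + 180°
H' = (88 + 180) mod 360 = 268°
S and L unchanged.
= HSL(268°, 93%, 50%)


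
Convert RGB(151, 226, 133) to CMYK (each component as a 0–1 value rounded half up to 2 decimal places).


R'=151/255≈0.5922, G'=226/255≈0.8863, B'=133/255≈0.5216
K = 1 - max(R',G',B') = 1 - 226/255 = 29/255 = 0.11372… → 0.11
(1-R'-K)/(1-K) simplifies to (max-R)/max with max = 226:
C = (226-151)/226 = 75/226 = 0.33185… → 0.33
M = (226-226)/226 = 0/226 = 0 → 0.00
Y = (226-133)/226 = 93/226 = 0.41150… → 0.41
= CMYK(0.33, 0.00, 0.41, 0.11)


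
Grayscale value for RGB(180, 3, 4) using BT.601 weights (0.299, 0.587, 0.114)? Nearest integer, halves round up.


Gray = 0.299×R + 0.587×G + 0.114×B
Gray = 0.299×180 + 0.587×3 + 0.114×4
Gray = 53.820 + 1.761 + 0.456
Gray = 56.037 → round half up → 56
Gray = 56


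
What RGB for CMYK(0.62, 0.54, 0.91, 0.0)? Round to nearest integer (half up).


R = 255 × (1-C) × (1-K) = 255 × 0.38 × 1.00 = 96.9 → 97
G = 255 × (1-M) × (1-K) = 255 × 0.46 × 1.00 = 117.3 → 117
B = 255 × (1-Y) × (1-K) = 255 × 0.09 × 1.00 = 22.95 → 23
= RGB(97, 117, 23)


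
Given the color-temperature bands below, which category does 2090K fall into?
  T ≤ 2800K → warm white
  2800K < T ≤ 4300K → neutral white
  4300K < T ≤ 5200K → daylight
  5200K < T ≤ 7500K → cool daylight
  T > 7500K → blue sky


Temperature: 2090K
2090K ≤ 2800K → warm white
Classification: warm white


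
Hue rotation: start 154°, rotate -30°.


New hue = (H + rotation) mod 360
New hue = (154 -30) mod 360
= 124 mod 360
= 124°


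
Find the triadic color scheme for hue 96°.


Triadic: equally spaced at 120° intervals
H1 = 96°
H2 = (96 + 120) mod 360 = 216°
H3 = (96 + 240) mod 360 = 336°
Triadic = 96°, 216°, 336°


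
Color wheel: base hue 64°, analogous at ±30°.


Base hue: 64°
Left analog: (64 - 30) mod 360 = 34°
Right analog: (64 + 30) mod 360 = 94°
Analogous hues = 34° and 94°


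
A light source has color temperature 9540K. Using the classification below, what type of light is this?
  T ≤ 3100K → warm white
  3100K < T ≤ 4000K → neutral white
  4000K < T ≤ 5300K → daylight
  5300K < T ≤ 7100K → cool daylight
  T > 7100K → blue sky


Temperature: 9540K
9540K > 7100K → blue sky
Classification: blue sky


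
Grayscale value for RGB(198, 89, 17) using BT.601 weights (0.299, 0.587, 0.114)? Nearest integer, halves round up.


Gray = 0.299×R + 0.587×G + 0.114×B
Gray = 0.299×198 + 0.587×89 + 0.114×17
Gray = 59.202 + 52.243 + 1.938
Gray = 113.383 → round half up → 113
Gray = 113


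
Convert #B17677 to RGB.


B1 → 177 (R)
76 → 118 (G)
77 → 119 (B)
= RGB(177, 118, 119)


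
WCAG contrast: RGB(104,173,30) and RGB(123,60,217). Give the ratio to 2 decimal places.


Linearize each sRGB channel c=v/255: c/12.92 if c ≤ 0.04045 else ((c+0.055)/1.055)^2.4
L = 0.2126×R_lin + 0.7152×G_lin + 0.0722×B_lin
Color 1 (104,173,30):
  R=104: 104/255≈0.4078 > 0.04045 → ((0.4078+0.055)/1.055)^2.4 ≈ 0.13843
  G=173: 173/255≈0.6784 > 0.04045 → ((0.6784+0.055)/1.055)^2.4 ≈ 0.41789
  B=30: 30/255≈0.1176 > 0.04045 → ((0.1176+0.055)/1.055)^2.4 ≈ 0.01298
  L1 = 0.2126×0.13843 + 0.7152×0.41789 + 0.0722×0.01298 ≈ 0.32924
Color 2 (123,60,217):
  R=123: 123/255≈0.4824 > 0.04045 → ((0.4824+0.055)/1.055)^2.4 ≈ 0.19807
  G=60: 60/255≈0.2353 > 0.04045 → ((0.2353+0.055)/1.055)^2.4 ≈ 0.04519
  B=217: 217/255≈0.8510 > 0.04045 → ((0.8510+0.055)/1.055)^2.4 ≈ 0.69387
  L2 = 0.2126×0.19807 + 0.7152×0.04519 + 0.0722×0.69387 ≈ 0.12452
Lighter = 0.32924, Darker = 0.12452
Ratio = (L_lighter + 0.05) / (L_darker + 0.05)
Ratio = (0.32924 + 0.05) / (0.12452 + 0.05) = 0.37924 / 0.17452 ≈ 2.1730
Ratio ≈ 2.17:1


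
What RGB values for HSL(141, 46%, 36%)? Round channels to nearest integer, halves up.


H=141°, S=0.46, L=0.36
C = (1-|2L-1|)×S = (1-|-0.28|)×0.46 = 0.3312
H' = H/60 = 141/60 ≈ 2.3500; X = C×(1-|H' mod 2 - 1|) = 0.11592
m = L - C/2 = 0.36 - 0.1656 = 0.1944
Sector ⌊H'⌋ = 2 → (R',G',B') = (0.0, 0.3312, 0.11592)
RGB = ((R'+m)×255, (G'+m)×255, (B'+m)×255) = (49.572, 134.028, 79.1316)
Round half up → RGB(50, 134, 79)


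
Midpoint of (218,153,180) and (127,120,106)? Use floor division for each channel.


Midpoint: each channel = ⌊(C₁+C₂)/2⌋
R: ⌊(218+127)/2⌋ = 172
G: ⌊(153+120)/2⌋ = 136
B: ⌊(180+106)/2⌋ = 143
= RGB(172, 136, 143)


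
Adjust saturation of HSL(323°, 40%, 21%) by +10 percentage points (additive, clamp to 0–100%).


Original S = 40%
Adjustment = +10 percentage points
New S = 40 + (10) = 50
Clamp to [0, 100] → 50
= HSL(323°, 50%, 21%)


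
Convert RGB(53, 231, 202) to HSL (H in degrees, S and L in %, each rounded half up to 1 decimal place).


Normalize: R'=53/255≈0.2078, G'=231/255≈0.9059, B'=202/255≈0.7922
Max=231/255, Min=53/255, Δ=Max-Min=178/255
L = (Max+Min)/2 = (231+53)/510 = 284/510 = 0.55686… → L = 55.7%
L > 0.5 → S = Δ/(2-Max-Min) = 178/(510-231-53) = 178/226 = 0.78761… → S = 78.8%
(the 1/255 factors cancel in S and H, so raw channel differences can be used)
Max is G' → H = 60 × ((B-R)/Δ + 2) = 60 × ((202-53)/178 + 2)
  149/178 + 2 = 0.8370… + 2 = 2.8370…
  H = 60 × 2.8370… = 170.224…° → H = 170.2°
= HSL(170.2°, 78.8%, 55.7%)


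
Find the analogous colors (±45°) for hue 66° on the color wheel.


Base hue: 66°
Left analog: (66 - 45) mod 360 = 21°
Right analog: (66 + 45) mod 360 = 111°
Analogous hues = 21° and 111°


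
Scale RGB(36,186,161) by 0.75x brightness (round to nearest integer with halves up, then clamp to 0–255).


Multiply each channel by 0.75, round half up, clamp to [0, 255]
R: 36×0.75 = 27
G: 186×0.75 = 139.5 → round → 140
B: 161×0.75 = 120.75 → round → 121
= RGB(27, 140, 121)


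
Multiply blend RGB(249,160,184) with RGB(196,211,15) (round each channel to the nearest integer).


Multiply: C = A×B/255, rounded to nearest integer
R: 249×196/255 = 48804/255 ≈ 191.388 → 191
G: 160×211/255 = 33760/255 ≈ 132.392 → 132
B: 184×15/255 = 2760/255 ≈ 10.824 → 11
= RGB(191, 132, 11)


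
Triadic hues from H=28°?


Triadic: equally spaced at 120° intervals
H1 = 28°
H2 = (28 + 120) mod 360 = 148°
H3 = (28 + 240) mod 360 = 268°
Triadic = 28°, 148°, 268°


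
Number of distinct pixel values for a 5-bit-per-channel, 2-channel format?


Total bits = 5 bits/channel × 2 channels = 10 bits
Distinct pixel values = 2^10
= 1,024 pixel values


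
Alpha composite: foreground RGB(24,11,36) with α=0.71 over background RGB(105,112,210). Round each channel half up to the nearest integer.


C = α×F + (1-α)×B, with 1-α = 0.29
R: 0.71×24 + 0.29×105 = 17.04 + 30.45 = 47.49 → 47
G: 0.71×11 + 0.29×112 = 7.81 + 32.48 = 40.29 → 40
B: 0.71×36 + 0.29×210 = 25.56 + 60.90 = 86.46 → 86
= RGB(47, 40, 86)


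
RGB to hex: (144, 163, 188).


R = 144 → 90 (hex)
G = 163 → A3 (hex)
B = 188 → BC (hex)
Hex = #90A3BC


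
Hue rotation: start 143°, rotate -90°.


New hue = (H + rotation) mod 360
New hue = (143 -90) mod 360
= 53 mod 360
= 53°


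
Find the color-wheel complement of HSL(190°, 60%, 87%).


Complement = opposite side of color wheel = hue + 180°
H' = (190 + 180) mod 360 = 10°
S and L unchanged.
= HSL(10°, 60%, 87%)


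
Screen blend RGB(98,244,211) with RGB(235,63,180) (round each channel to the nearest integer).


Screen: C = 255 - (255-A)×(255-B)/255, rounded to nearest integer
R: 255 - (255-98)×(255-235)/255 = 255 - 3140/255 ≈ 255 - 12.314 = 242.686 → 243
G: 255 - (255-244)×(255-63)/255 = 255 - 2112/255 ≈ 255 - 8.282 = 246.718 → 247
B: 255 - (255-211)×(255-180)/255 = 255 - 3300/255 ≈ 255 - 12.941 = 242.059 → 242
= RGB(243, 247, 242)
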